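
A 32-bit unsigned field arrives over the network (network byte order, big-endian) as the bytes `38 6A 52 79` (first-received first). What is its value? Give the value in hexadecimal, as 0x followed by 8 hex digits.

0x386A5279

In big-endian order the high byte comes first in memory.
The bytes are already most-significant first: 0x386A5279.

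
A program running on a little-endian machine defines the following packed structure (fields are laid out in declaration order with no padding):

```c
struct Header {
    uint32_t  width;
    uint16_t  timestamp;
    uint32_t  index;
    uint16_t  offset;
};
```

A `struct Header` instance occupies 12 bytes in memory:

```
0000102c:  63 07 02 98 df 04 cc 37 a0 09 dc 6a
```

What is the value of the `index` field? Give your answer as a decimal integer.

`index` follows `width` (4 B), `timestamp` (2 B), so it starts at offset 4 + 2 = 6 and occupies 4 bytes.
Bytes at offsets 6..9: CC 37 A0 09.
Little-endian stores the least-significant byte at the lowest address.
Reassemble most-significant byte first: 09 A0 37 CC → 0x09A037CC.
0x09A037CC = 161494988.

161494988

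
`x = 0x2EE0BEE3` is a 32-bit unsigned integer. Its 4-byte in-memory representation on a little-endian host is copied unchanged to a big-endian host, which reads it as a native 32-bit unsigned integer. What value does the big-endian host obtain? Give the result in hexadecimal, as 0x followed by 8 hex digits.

0xE3BEE02E

Stored little-endian, the bytes at ascending addresses are E3 BE E0 2E.
Read back as big-endian, the last byte is least significant, giving 0xE3BEE02E.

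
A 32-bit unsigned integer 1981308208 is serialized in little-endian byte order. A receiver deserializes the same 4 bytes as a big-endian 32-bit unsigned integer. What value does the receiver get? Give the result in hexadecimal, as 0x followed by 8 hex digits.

1981308208 in 32-bit hexadecimal is 0x76185D30.
Stored little-endian, the bytes at ascending addresses are 30 5D 18 76.
Read back as big-endian, the last byte is least significant, giving 0x305D1876.

0x305D1876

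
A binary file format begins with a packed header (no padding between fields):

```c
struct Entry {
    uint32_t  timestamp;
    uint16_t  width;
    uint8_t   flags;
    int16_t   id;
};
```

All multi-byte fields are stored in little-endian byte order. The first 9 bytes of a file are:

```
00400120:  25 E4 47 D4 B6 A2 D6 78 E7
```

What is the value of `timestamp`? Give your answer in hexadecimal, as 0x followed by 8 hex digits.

`timestamp` is the first field, at byte offset 0, occupying 4 bytes.
Bytes at offsets 0..3: 25 E4 47 D4.
In little-endian order the low byte comes first in memory.
Reassemble most-significant byte first: D4 47 E4 25 → 0xD447E425.

0xD447E425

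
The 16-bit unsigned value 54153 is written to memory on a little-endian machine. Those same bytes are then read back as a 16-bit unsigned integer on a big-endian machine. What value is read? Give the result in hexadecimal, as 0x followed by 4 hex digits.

54153 in 16-bit hexadecimal is 0xD389.
Stored little-endian, the bytes at ascending addresses are 89 D3.
Read back as big-endian, the last byte is least significant, giving 0x89D3.

0x89D3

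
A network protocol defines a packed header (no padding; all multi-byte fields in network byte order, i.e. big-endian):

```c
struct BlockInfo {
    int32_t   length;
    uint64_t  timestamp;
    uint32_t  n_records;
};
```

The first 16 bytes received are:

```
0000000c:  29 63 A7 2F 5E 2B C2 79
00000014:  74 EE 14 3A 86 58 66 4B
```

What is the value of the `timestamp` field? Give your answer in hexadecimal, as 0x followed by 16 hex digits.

0x5E2BC27974EE143A

`timestamp` follows `length` (4 bytes), so it starts at byte offset 4 and occupies 8 bytes.
Bytes at offsets 4..11: 5E 2B C2 79 74 EE 14 3A.
Big-endian: lowest address holds the most-significant byte.
The bytes are already most-significant first: 0x5E2BC27974EE143A.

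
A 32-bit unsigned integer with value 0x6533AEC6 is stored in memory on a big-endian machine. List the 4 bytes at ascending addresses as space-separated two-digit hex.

Split into bytes (most-significant first): 65 33 AE C6.
In big-endian order the high byte comes first in memory.
So the memory order matches the most-significant-first order: 65 33 AE C6.

65 33 AE C6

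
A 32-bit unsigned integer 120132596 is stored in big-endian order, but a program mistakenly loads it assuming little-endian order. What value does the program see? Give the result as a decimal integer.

4094896391

120132596 in 32-bit hexadecimal is 0x072913F4.
Stored big-endian, the bytes at ascending addresses are 07 29 13 F4.
Read back as little-endian, the first byte is least significant, giving 0xF4132907.
0xF4132907 = 4094896391.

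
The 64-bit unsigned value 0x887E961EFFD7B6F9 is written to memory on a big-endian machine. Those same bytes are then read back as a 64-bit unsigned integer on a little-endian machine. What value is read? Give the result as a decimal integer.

Stored big-endian, the bytes at ascending addresses are 88 7E 96 1E FF D7 B6 F9.
Read back as little-endian, the first byte is least significant, giving 0xF9B6D7FF1E967E88.
0xF9B6D7FF1E967E88 = 17993806851935207048.

17993806851935207048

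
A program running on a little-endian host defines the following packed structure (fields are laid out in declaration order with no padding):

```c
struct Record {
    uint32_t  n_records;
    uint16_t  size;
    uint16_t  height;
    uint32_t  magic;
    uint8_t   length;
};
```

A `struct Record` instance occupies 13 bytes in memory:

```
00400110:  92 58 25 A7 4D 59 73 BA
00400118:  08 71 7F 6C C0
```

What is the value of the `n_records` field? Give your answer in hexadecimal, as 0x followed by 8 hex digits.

`n_records` is the first field, at byte offset 0, occupying 4 bytes.
Bytes at offsets 0..3: 92 58 25 A7.
In little-endian order the low byte comes first in memory.
Reassemble most-significant byte first: A7 25 58 92 → 0xA7255892.

0xA7255892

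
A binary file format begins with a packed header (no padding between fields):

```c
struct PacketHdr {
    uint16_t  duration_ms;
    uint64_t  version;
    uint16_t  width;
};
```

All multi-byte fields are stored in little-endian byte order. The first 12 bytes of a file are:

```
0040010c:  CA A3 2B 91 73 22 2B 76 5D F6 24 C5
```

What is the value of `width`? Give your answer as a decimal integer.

50468

`width` follows `duration_ms` (2 B), `version` (8 B), so it starts at offset 2 + 8 = 10 and occupies 2 bytes.
Bytes at offsets 10..11: 24 C5.
Little-endian stores the least-significant byte at the lowest address.
Reassemble most-significant byte first: C5 24 → 0xC524.
0xC524 = 50468.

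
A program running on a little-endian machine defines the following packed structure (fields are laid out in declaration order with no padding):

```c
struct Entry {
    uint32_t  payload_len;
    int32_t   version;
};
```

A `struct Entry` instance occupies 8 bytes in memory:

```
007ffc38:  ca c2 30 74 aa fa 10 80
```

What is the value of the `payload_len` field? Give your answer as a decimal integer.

`payload_len` is the first field, at byte offset 0, occupying 4 bytes.
Bytes at offsets 0..3: CA C2 30 74.
Little-endian stores the least-significant byte at the lowest address.
Reassemble most-significant byte first: 74 30 C2 CA → 0x7430C2CA.
0x7430C2CA = 1949352650.

1949352650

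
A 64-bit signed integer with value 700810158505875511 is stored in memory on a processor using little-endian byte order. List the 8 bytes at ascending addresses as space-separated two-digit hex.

700810158505875511 in hexadecimal, padded to 64 bits, is 0x09B9C72048BA5837.
Split into bytes (most-significant first): 09 B9 C7 20 48 BA 58 37.
Little-endian stores the least-significant byte at the lowest address.
So at ascending addresses the bytes are 37 58 BA 48 20 C7 B9 09.

37 58 BA 48 20 C7 B9 09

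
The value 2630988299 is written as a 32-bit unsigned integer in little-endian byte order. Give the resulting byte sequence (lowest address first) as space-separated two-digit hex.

2630988299 in hexadecimal, padded to 32 bits, is 0x9CD1B20B.
Split into bytes (most-significant first): 9C D1 B2 0B.
Little-endian: lowest address holds the least-significant byte.
So at ascending addresses the bytes are 0B B2 D1 9C.

0B B2 D1 9C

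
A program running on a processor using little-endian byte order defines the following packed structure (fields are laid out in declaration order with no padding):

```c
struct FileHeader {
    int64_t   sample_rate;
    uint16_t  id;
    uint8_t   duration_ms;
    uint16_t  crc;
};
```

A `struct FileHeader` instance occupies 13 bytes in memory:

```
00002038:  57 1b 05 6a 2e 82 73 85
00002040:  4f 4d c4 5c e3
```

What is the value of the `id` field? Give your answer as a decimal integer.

`id` follows `sample_rate` (8 bytes), so it starts at byte offset 8 and occupies 2 bytes.
Bytes at offsets 8..9: 4F 4D.
In little-endian order the low byte comes first in memory.
Reassemble most-significant byte first: 4D 4F → 0x4D4F.
0x4D4F = 19791.

19791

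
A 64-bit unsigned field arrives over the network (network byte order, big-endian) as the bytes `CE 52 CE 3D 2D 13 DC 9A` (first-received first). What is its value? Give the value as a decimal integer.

Big-endian: lowest address holds the most-significant byte.
The bytes are already most-significant first: 0xCE52CE3D2D13DC9A.
0xCE52CE3D2D13DC9A = 14867172082048031898.

14867172082048031898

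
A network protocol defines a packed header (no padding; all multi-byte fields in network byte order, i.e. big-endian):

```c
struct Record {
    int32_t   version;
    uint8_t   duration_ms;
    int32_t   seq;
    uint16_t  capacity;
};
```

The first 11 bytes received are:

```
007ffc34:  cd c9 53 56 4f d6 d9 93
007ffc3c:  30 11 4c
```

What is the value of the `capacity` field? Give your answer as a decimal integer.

4428

`capacity` follows `version` (4 B), `duration_ms` (1 B), `seq` (4 B), so it starts at offset 4 + 1 + 4 = 9 and occupies 2 bytes.
Bytes at offsets 9..10: 11 4C.
Big-endian: lowest address holds the most-significant byte.
The bytes are already most-significant first: 0x114C.
0x114C = 4428.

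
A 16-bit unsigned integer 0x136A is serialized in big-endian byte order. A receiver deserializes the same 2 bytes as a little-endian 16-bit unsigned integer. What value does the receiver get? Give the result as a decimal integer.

27155

Stored big-endian, the bytes at ascending addresses are 13 6A.
Read back as little-endian, the first byte is least significant, giving 0x6A13.
0x6A13 = 27155.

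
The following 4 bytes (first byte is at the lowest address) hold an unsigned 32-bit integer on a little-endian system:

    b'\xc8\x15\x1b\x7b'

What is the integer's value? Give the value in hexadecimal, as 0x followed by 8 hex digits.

In little-endian order the low byte comes first in memory.
Reassemble most-significant byte first: 7B 1B 15 C8 → 0x7B1B15C8.

0x7B1B15C8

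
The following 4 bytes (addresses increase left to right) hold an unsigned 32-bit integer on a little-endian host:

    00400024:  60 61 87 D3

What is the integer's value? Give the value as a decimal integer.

3548864864

Little-endian stores the least-significant byte at the lowest address.
Reassemble most-significant byte first: D3 87 61 60 → 0xD3876160.
0xD3876160 = 3548864864.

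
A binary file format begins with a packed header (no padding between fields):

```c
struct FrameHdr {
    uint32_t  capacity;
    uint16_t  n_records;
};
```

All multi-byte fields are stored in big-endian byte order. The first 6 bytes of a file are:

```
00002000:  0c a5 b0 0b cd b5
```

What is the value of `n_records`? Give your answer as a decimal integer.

`n_records` follows `capacity` (4 bytes), so it starts at byte offset 4 and occupies 2 bytes.
Bytes at offsets 4..5: CD B5.
In big-endian order the high byte comes first in memory.
The bytes are already most-significant first: 0xCDB5.
0xCDB5 = 52661.

52661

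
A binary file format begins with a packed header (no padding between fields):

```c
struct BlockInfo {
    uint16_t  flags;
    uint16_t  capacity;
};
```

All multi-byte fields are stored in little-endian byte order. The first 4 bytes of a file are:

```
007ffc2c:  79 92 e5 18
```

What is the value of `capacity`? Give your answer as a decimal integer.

`capacity` follows `flags` (2 bytes), so it starts at byte offset 2 and occupies 2 bytes.
Bytes at offsets 2..3: E5 18.
Little-endian: lowest address holds the least-significant byte.
Reassemble most-significant byte first: 18 E5 → 0x18E5.
0x18E5 = 6373.

6373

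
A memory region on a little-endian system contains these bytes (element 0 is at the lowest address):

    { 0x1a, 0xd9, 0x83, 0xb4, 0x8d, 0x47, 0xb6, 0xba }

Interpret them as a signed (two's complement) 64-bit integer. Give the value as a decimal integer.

-4992724462949115622

Little-endian: lowest address holds the least-significant byte.
Reassemble most-significant byte first: BA B6 47 8D B4 83 D9 1A → 0xBAB6478DB483D91A.
Top bit is set, so as a signed 64-bit value this is 0xBAB6478DB483D91A − 2^64 = -4992724462949115622.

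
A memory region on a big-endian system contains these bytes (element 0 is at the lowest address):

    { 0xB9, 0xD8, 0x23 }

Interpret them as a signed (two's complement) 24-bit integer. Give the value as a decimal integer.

Big-endian stores the most-significant byte at the lowest address.
The bytes are already most-significant first: 0xB9D823.
Top bit is set, so as a signed 24-bit value this is 0xB9D823 − 2^24 = -4597725.

-4597725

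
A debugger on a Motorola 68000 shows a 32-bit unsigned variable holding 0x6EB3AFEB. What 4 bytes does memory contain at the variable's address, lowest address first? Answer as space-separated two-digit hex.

Split into bytes (most-significant first): 6E B3 AF EB.
Big-endian stores the most-significant byte at the lowest address.
So the memory order matches the most-significant-first order: 6E B3 AF EB.

6E B3 AF EB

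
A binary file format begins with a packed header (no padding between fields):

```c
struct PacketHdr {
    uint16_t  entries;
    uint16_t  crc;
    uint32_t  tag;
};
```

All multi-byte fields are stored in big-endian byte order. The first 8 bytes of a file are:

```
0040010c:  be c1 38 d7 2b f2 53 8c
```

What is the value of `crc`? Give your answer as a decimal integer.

`crc` follows `entries` (2 bytes), so it starts at byte offset 2 and occupies 2 bytes.
Bytes at offsets 2..3: 38 D7.
Big-endian stores the most-significant byte at the lowest address.
The bytes are already most-significant first: 0x38D7.
0x38D7 = 14551.

14551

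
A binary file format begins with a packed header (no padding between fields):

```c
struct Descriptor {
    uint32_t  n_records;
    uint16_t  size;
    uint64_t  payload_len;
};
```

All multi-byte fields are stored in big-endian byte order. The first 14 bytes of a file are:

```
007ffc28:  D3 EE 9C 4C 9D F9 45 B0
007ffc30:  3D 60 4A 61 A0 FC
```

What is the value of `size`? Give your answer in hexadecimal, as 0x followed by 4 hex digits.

`size` follows `n_records` (4 bytes), so it starts at byte offset 4 and occupies 2 bytes.
Bytes at offsets 4..5: 9D F9.
Big-endian: lowest address holds the most-significant byte.
The bytes are already most-significant first: 0x9DF9.

0x9DF9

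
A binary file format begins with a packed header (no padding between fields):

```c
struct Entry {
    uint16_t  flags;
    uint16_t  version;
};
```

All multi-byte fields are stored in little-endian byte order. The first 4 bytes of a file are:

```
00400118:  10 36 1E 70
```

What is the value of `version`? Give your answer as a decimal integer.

28702

`version` follows `flags` (2 bytes), so it starts at byte offset 2 and occupies 2 bytes.
Bytes at offsets 2..3: 1E 70.
Little-endian: lowest address holds the least-significant byte.
Reassemble most-significant byte first: 70 1E → 0x701E.
0x701E = 28702.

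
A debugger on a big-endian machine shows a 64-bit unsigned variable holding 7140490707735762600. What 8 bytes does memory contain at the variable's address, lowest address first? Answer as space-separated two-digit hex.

7140490707735762600 in hexadecimal, padded to 64 bits, is 0x63181E777C9156A8.
Split into bytes (most-significant first): 63 18 1E 77 7C 91 56 A8.
Big-endian: lowest address holds the most-significant byte.
So the memory order matches the most-significant-first order: 63 18 1E 77 7C 91 56 A8.

63 18 1E 77 7C 91 56 A8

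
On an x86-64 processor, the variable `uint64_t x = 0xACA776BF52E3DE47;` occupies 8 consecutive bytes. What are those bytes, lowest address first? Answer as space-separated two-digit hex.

Split into bytes (most-significant first): AC A7 76 BF 52 E3 DE 47.
In little-endian order the low byte comes first in memory.
So at ascending addresses the bytes are 47 DE E3 52 BF 76 A7 AC.

47 DE E3 52 BF 76 A7 AC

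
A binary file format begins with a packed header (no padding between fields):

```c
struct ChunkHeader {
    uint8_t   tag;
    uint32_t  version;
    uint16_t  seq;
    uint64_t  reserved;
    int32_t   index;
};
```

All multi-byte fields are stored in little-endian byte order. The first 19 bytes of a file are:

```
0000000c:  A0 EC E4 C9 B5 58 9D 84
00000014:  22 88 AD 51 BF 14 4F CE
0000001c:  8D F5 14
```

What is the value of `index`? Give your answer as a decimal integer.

`index` follows `tag` (1 B), `version` (4 B), `seq` (2 B), `reserved` (8 B), so it starts at offset 1 + 4 + 2 + 8 = 15 and occupies 4 bytes.
Bytes at offsets 15..18: CE 8D F5 14.
Little-endian: lowest address holds the least-significant byte.
Reassemble most-significant byte first: 14 F5 8D CE → 0x14F58DCE.
0x14F58DCE = 351636942.

351636942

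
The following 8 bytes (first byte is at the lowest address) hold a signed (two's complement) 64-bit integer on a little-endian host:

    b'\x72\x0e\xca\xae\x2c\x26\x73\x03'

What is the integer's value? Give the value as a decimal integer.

Little-endian stores the least-significant byte at the lowest address.
Reassemble most-significant byte first: 03 73 26 2C AE CA 0E 72 → 0x0373262CAECA0E72.
0x0373262CAECA0E72 = 248584377788403314.

248584377788403314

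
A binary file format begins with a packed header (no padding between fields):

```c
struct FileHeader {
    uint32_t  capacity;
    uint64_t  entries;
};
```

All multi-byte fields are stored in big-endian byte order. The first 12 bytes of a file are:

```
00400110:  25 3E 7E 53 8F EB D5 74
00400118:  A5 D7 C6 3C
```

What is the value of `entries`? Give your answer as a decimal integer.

`entries` follows `capacity` (4 bytes), so it starts at byte offset 4 and occupies 8 bytes.
Bytes at offsets 4..11: 8F EB D5 74 A5 D7 C6 3C.
Big-endian: lowest address holds the most-significant byte.
The bytes are already most-significant first: 0x8FEBD574A5D7C63C.
0x8FEBD574A5D7C63C = 10370617263926003260.

10370617263926003260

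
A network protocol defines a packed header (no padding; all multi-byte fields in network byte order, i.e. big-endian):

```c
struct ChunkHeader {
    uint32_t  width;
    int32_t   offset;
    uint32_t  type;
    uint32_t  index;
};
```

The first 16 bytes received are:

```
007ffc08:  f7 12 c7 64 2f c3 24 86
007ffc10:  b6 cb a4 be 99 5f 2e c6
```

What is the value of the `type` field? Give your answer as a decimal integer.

3066799294

`type` follows `width` (4 B), `offset` (4 B), so it starts at offset 4 + 4 = 8 and occupies 4 bytes.
Bytes at offsets 8..11: B6 CB A4 BE.
Big-endian: lowest address holds the most-significant byte.
The bytes are already most-significant first: 0xB6CBA4BE.
0xB6CBA4BE = 3066799294.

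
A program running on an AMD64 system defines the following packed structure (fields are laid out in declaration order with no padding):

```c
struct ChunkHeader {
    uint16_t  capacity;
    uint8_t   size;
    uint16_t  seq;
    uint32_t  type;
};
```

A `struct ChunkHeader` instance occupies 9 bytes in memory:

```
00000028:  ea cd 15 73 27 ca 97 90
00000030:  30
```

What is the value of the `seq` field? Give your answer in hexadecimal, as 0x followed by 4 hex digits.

0x2773

`seq` follows `capacity` (2 B), `size` (1 B), so it starts at offset 2 + 1 = 3 and occupies 2 bytes.
Bytes at offsets 3..4: 73 27.
Little-endian stores the least-significant byte at the lowest address.
Reassemble most-significant byte first: 27 73 → 0x2773.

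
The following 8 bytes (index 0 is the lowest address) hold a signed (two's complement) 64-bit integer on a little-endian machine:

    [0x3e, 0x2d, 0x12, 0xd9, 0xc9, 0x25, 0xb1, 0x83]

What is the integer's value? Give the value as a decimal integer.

Little-endian: lowest address holds the least-significant byte.
Reassemble most-significant byte first: 83 B1 25 C9 D9 12 2D 3E → 0x83B125C9D9122D3E.
Top bit is set, so as a signed 64-bit value this is 0x83B125C9D9122D3E − 2^64 = -8957336635002704578.

-8957336635002704578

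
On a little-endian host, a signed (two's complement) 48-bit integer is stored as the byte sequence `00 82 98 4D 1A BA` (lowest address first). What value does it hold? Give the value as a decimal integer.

-76852842954240

Little-endian: lowest address holds the least-significant byte.
Reassemble most-significant byte first: BA 1A 4D 98 82 00 → 0xBA1A4D988200.
Top bit is set, so as a signed 48-bit value this is 0xBA1A4D988200 − 2^48 = -76852842954240.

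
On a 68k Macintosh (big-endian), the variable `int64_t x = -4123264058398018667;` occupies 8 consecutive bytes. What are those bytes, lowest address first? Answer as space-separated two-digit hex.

C6 C7 39 2F 54 0C F3 95

Two's complement of -4123264058398018667 in 64 bits: 4123264058398018667 = 0x3938C6D0ABF30C6B; invert → 0xC6C7392F540CF394; add 1 → 0xC6C7392F540CF395.
Split into bytes (most-significant first): C6 C7 39 2F 54 0C F3 95.
Big-endian: lowest address holds the most-significant byte.
So the memory order matches the most-significant-first order: C6 C7 39 2F 54 0C F3 95.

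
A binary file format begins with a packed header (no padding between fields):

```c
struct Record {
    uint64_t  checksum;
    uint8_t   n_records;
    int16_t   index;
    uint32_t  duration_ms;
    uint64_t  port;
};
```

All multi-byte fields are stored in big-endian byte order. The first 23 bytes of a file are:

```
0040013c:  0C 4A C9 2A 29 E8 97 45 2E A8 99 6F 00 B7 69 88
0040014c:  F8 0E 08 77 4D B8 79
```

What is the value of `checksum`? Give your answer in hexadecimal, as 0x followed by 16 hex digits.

`checksum` is the first field, at byte offset 0, occupying 8 bytes.
Bytes at offsets 0..7: 0C 4A C9 2A 29 E8 97 45.
Big-endian: lowest address holds the most-significant byte.
The bytes are already most-significant first: 0x0C4AC92A29E89745.

0x0C4AC92A29E89745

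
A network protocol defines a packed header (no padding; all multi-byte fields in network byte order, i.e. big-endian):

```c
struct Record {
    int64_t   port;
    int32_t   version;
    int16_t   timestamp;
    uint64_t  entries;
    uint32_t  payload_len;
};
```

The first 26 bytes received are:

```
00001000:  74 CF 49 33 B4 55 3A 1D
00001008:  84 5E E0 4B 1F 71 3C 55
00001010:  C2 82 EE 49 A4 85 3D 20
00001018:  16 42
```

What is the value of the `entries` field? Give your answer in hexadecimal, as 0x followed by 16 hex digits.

`entries` follows `port` (8 B), `version` (4 B), `timestamp` (2 B), so it starts at offset 8 + 4 + 2 = 14 and occupies 8 bytes.
Bytes at offsets 14..21: 3C 55 C2 82 EE 49 A4 85.
In big-endian order the high byte comes first in memory.
The bytes are already most-significant first: 0x3C55C282EE49A485.

0x3C55C282EE49A485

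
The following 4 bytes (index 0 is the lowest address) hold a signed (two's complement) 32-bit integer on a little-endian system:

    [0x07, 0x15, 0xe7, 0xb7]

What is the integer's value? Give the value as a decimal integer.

In little-endian order the low byte comes first in memory.
Reassemble most-significant byte first: B7 E7 15 07 → 0xB7E71507.
Top bit is set, so as a signed 32-bit value this is 0xB7E71507 − 2^32 = -1209592569.

-1209592569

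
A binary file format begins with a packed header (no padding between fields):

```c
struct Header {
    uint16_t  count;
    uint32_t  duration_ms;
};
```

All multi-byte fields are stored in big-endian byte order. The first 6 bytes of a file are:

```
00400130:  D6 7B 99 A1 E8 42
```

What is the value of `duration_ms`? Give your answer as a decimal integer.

2577524802

`duration_ms` follows `count` (2 bytes), so it starts at byte offset 2 and occupies 4 bytes.
Bytes at offsets 2..5: 99 A1 E8 42.
In big-endian order the high byte comes first in memory.
The bytes are already most-significant first: 0x99A1E842.
0x99A1E842 = 2577524802.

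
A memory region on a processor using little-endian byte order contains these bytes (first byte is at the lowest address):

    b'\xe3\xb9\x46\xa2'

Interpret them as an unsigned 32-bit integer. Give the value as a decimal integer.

2722544099

Little-endian stores the least-significant byte at the lowest address.
Reassemble most-significant byte first: A2 46 B9 E3 → 0xA246B9E3.
0xA246B9E3 = 2722544099.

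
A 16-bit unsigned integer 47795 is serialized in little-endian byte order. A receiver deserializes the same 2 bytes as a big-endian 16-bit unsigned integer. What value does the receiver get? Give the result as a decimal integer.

46010

47795 in 16-bit hexadecimal is 0xBAB3.
Stored little-endian, the bytes at ascending addresses are B3 BA.
Read back as big-endian, the last byte is least significant, giving 0xB3BA.
0xB3BA = 46010.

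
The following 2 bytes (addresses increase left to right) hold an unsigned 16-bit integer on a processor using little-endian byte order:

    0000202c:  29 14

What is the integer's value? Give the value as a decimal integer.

5161

Little-endian stores the least-significant byte at the lowest address.
Reassemble most-significant byte first: 14 29 → 0x1429.
0x1429 = 5161.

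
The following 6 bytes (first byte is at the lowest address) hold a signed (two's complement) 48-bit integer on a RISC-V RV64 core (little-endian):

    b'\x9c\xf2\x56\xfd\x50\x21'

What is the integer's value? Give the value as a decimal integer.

36631731434140

In little-endian order the low byte comes first in memory.
Reassemble most-significant byte first: 21 50 FD 56 F2 9C → 0x2150FD56F29C.
0x2150FD56F29C = 36631731434140.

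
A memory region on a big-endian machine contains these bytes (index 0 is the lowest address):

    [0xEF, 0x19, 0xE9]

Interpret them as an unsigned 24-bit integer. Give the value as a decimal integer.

In big-endian order the high byte comes first in memory.
The bytes are already most-significant first: 0xEF19E9.
0xEF19E9 = 15669737.

15669737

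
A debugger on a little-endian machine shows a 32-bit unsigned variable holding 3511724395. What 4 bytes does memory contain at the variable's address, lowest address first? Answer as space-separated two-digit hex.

6B A9 50 D1

3511724395 in hexadecimal, padded to 32 bits, is 0xD150A96B.
Split into bytes (most-significant first): D1 50 A9 6B.
Little-endian stores the least-significant byte at the lowest address.
So at ascending addresses the bytes are 6B A9 50 D1.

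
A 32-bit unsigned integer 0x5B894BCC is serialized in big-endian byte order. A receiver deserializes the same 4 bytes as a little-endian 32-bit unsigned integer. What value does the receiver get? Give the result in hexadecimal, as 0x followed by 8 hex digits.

0xCC4B895B

Stored big-endian, the bytes at ascending addresses are 5B 89 4B CC.
Read back as little-endian, the first byte is least significant, giving 0xCC4B895B.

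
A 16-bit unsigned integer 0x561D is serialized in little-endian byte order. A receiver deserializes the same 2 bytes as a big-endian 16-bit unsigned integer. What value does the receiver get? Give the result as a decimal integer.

7510

Stored little-endian, the bytes at ascending addresses are 1D 56.
Read back as big-endian, the last byte is least significant, giving 0x1D56.
0x1D56 = 7510.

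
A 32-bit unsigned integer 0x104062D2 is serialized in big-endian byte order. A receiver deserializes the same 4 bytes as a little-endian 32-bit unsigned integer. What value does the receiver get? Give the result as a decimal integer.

3529654288

Stored big-endian, the bytes at ascending addresses are 10 40 62 D2.
Read back as little-endian, the first byte is least significant, giving 0xD2624010.
0xD2624010 = 3529654288.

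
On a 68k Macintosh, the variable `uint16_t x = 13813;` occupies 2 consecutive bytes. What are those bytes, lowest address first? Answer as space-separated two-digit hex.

35 F5

13813 in hexadecimal, padded to 16 bits, is 0x35F5.
Split into bytes (most-significant first): 35 F5.
In big-endian order the high byte comes first in memory.
So the memory order matches the most-significant-first order: 35 F5.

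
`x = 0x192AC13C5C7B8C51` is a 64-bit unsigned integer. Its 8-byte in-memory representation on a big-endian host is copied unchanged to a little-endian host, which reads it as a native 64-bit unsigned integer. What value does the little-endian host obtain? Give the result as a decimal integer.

Stored big-endian, the bytes at ascending addresses are 19 2A C1 3C 5C 7B 8C 51.
Read back as little-endian, the first byte is least significant, giving 0x518C7B5C3CC12A19.
0x518C7B5C3CC12A19 = 5876207249898154521.

5876207249898154521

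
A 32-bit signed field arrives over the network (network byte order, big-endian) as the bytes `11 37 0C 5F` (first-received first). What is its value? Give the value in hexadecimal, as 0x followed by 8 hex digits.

Big-endian stores the most-significant byte at the lowest address.
The bytes are already most-significant first: 0x11370C5F.

0x11370C5F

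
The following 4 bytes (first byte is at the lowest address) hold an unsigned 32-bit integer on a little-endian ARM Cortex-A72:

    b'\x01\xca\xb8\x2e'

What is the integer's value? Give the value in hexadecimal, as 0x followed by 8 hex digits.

In little-endian order the low byte comes first in memory.
Reassemble most-significant byte first: 2E B8 CA 01 → 0x2EB8CA01.

0x2EB8CA01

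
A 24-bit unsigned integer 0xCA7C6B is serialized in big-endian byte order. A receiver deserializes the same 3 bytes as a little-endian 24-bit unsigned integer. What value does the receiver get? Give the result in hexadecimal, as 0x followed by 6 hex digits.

Stored big-endian, the bytes at ascending addresses are CA 7C 6B.
Read back as little-endian, the first byte is least significant, giving 0x6B7CCA.

0x6B7CCA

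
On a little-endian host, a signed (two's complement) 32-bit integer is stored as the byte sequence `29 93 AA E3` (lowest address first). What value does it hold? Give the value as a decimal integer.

-475360471

Little-endian stores the least-significant byte at the lowest address.
Reassemble most-significant byte first: E3 AA 93 29 → 0xE3AA9329.
Top bit is set, so as a signed 32-bit value this is 0xE3AA9329 − 2^32 = -475360471.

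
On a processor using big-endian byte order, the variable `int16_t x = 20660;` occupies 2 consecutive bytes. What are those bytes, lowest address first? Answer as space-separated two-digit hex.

50 B4

20660 in hexadecimal, padded to 16 bits, is 0x50B4.
Split into bytes (most-significant first): 50 B4.
Big-endian stores the most-significant byte at the lowest address.
So the memory order matches the most-significant-first order: 50 B4.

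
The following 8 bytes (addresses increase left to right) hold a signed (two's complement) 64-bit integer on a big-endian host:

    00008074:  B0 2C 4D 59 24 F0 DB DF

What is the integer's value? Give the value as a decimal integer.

-5752137578791773217

Big-endian: lowest address holds the most-significant byte.
The bytes are already most-significant first: 0xB02C4D5924F0DBDF.
Top bit is set, so as a signed 64-bit value this is 0xB02C4D5924F0DBDF − 2^64 = -5752137578791773217.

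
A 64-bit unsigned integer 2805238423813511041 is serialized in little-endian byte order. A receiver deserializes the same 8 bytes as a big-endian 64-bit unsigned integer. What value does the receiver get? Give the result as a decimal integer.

9320110168605060646

2805238423813511041 in 64-bit hexadecimal is 0x26EE357BD1AE5781.
Stored little-endian, the bytes at ascending addresses are 81 57 AE D1 7B 35 EE 26.
Read back as big-endian, the last byte is least significant, giving 0x8157AED17B35EE26.
0x8157AED17B35EE26 = 9320110168605060646.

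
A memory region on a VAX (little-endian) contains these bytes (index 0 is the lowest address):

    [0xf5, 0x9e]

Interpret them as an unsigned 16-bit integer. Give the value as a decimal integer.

40693

Little-endian stores the least-significant byte at the lowest address.
Reassemble most-significant byte first: 9E F5 → 0x9EF5.
0x9EF5 = 40693.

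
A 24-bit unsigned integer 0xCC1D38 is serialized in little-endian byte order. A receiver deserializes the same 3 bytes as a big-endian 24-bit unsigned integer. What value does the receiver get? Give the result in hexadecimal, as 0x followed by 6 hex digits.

0x381DCC

Stored little-endian, the bytes at ascending addresses are 38 1D CC.
Read back as big-endian, the last byte is least significant, giving 0x381DCC.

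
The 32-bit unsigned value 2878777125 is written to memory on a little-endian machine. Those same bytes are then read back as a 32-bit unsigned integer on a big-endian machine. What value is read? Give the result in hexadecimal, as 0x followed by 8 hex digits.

2878777125 in 32-bit hexadecimal is 0xAB96A725.
Stored little-endian, the bytes at ascending addresses are 25 A7 96 AB.
Read back as big-endian, the last byte is least significant, giving 0x25A796AB.

0x25A796AB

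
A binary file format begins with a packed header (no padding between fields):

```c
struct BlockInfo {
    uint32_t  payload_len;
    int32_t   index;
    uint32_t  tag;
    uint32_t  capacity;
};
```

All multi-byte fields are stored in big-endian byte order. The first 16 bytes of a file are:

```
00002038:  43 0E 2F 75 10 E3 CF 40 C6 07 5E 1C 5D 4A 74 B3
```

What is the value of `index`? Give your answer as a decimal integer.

`index` follows `payload_len` (4 bytes), so it starts at byte offset 4 and occupies 4 bytes.
Bytes at offsets 4..7: 10 E3 CF 40.
Big-endian: lowest address holds the most-significant byte.
The bytes are already most-significant first: 0x10E3CF40.
0x10E3CF40 = 283365184.

283365184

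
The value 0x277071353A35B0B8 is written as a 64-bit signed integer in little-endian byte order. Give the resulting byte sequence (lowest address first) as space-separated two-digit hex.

B8 B0 35 3A 35 71 70 27

Split into bytes (most-significant first): 27 70 71 35 3A 35 B0 B8.
In little-endian order the low byte comes first in memory.
So at ascending addresses the bytes are B8 B0 35 3A 35 71 70 27.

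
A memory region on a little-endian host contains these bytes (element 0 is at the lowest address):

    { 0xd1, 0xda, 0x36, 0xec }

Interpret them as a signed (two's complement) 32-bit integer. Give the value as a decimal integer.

-331949359

In little-endian order the low byte comes first in memory.
Reassemble most-significant byte first: EC 36 DA D1 → 0xEC36DAD1.
Top bit is set, so as a signed 32-bit value this is 0xEC36DAD1 − 2^32 = -331949359.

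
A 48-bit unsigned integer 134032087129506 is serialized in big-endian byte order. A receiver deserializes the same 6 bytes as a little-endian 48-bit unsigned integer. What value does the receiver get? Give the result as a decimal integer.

134032087129506 in 48-bit hexadecimal is 0x79E6C6F11DA2.
Stored big-endian, the bytes at ascending addresses are 79 E6 C6 F1 1D A2.
Read back as little-endian, the first byte is least significant, giving 0xA21DF1C6E679.
0xA21DF1C6E679 = 178249494095481.

178249494095481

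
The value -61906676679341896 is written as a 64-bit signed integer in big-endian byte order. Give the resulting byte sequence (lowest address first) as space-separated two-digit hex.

Two's complement of -61906676679341896 in 64 bits: 61906676679341896 = 0x00DBEFCB60B27748; invert → 0xFF2410349F4D88B7; add 1 → 0xFF2410349F4D88B8.
Split into bytes (most-significant first): FF 24 10 34 9F 4D 88 B8.
Big-endian: lowest address holds the most-significant byte.
So the memory order matches the most-significant-first order: FF 24 10 34 9F 4D 88 B8.

FF 24 10 34 9F 4D 88 B8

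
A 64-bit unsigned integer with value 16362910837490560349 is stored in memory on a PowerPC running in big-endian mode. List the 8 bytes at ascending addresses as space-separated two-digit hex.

16362910837490560349 in hexadecimal, padded to 64 bits, is 0xE314BCB65803AD5D.
Split into bytes (most-significant first): E3 14 BC B6 58 03 AD 5D.
Big-endian: lowest address holds the most-significant byte.
So the memory order matches the most-significant-first order: E3 14 BC B6 58 03 AD 5D.

E3 14 BC B6 58 03 AD 5D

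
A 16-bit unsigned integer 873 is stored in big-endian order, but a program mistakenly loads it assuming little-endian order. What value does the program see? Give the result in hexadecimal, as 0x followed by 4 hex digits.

0x6903

873 in 16-bit hexadecimal is 0x0369.
Stored big-endian, the bytes at ascending addresses are 03 69.
Read back as little-endian, the first byte is least significant, giving 0x6903.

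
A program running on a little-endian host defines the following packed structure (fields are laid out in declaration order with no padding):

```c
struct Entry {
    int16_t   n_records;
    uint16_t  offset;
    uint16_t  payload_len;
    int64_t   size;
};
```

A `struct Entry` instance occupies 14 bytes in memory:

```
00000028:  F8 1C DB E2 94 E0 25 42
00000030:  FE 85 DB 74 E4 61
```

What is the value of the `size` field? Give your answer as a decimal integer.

7053891402563732005

`size` follows `n_records` (2 B), `offset` (2 B), `payload_len` (2 B), so it starts at offset 2 + 2 + 2 = 6 and occupies 8 bytes.
Bytes at offsets 6..13: 25 42 FE 85 DB 74 E4 61.
In little-endian order the low byte comes first in memory.
Reassemble most-significant byte first: 61 E4 74 DB 85 FE 42 25 → 0x61E474DB85FE4225.
0x61E474DB85FE4225 = 7053891402563732005.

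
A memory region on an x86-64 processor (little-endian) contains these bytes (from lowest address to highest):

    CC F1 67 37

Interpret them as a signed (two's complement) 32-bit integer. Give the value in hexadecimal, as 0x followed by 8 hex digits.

In little-endian order the low byte comes first in memory.
Reassemble most-significant byte first: 37 67 F1 CC → 0x3767F1CC.

0x3767F1CC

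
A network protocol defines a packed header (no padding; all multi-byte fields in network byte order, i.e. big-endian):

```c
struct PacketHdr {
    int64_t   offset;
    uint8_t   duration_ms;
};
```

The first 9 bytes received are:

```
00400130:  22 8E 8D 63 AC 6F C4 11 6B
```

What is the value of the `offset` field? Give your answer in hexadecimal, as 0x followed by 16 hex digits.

`offset` is the first field, at byte offset 0, occupying 8 bytes.
Bytes at offsets 0..7: 22 8E 8D 63 AC 6F C4 11.
Big-endian stores the most-significant byte at the lowest address.
The bytes are already most-significant first: 0x228E8D63AC6FC411.

0x228E8D63AC6FC411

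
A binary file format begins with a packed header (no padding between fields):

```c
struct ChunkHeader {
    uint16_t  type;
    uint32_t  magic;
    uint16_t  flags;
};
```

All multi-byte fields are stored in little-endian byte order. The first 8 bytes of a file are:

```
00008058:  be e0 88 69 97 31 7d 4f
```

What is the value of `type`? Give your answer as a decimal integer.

`type` is the first field, at byte offset 0, occupying 2 bytes.
Bytes at offsets 0..1: BE E0.
Little-endian stores the least-significant byte at the lowest address.
Reassemble most-significant byte first: E0 BE → 0xE0BE.
0xE0BE = 57534.

57534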